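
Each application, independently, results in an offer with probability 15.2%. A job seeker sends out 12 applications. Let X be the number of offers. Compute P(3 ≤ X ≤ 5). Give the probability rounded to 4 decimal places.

0.2661

X ~ Binomial(12, 0.152); P(3 ≤ X ≤ 5) = Σ C(12,k) p^k (1−p)^(12−k) over k:
  k=3: C(12,3)·0.152^3·0.848^9 = 0.175193
  k=4: C(12,4)·0.152^4·0.848^8 = 0.070656
  k=5: C(12,5)·0.152^5·0.848^7 = 0.020263
Total = 0.266112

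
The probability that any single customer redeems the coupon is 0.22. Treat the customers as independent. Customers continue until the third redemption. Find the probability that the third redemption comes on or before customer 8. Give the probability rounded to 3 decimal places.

Finishing within 8 customers ⇔ at least 3 successes in the first 8. With X ~ Binomial(8, 0.22), P(Y ≤ 8) = 1 − P(X ≤ 2).
  k=0: C(8,0)·0.22^0·0.78^8 = 0.13701
  k=1: C(8,1)·0.22^1·0.78^7 = 0.30915
  k=2: C(8,2)·0.22^2·0.78^6 = 0.30519
1 − 0.75136 = 0.24864

0.249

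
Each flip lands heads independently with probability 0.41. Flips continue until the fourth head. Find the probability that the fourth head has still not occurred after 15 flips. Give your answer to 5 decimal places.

Needing more than 15 flips ⇔ fewer than 4 successes in the first 15. With X ~ Binomial(15, 0.41), P(Y > 15) = P(X ≤ 3).
  k=0: C(15,0)·0.41^0·0.59^15 = 0.0003654
  k=1: C(15,1)·0.41^1·0.59^14 = 0.0038089
  k=2: C(15,2)·0.41^2·0.59^13 = 0.0185282
  k=3: C(15,3)·0.41^3·0.59^12 = 0.0557939
P(X ≤ 3) = 0.0784965

0.07850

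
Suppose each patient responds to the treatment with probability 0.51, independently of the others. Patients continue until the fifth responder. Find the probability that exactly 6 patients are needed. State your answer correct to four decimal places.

Y = trial on which the fifth success occurs; negative binomial, r=5, p=0.51.
P(Y=6) = C(5,4) · p^5 · (1−p)^1
= 5 · 0.034503 · 0.49 = 0.084531

0.0845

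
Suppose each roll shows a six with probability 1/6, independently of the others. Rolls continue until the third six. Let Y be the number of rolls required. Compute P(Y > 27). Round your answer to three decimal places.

0.149

Needing more than 27 rolls ⇔ fewer than 3 successes in the first 27. With X ~ Binomial(27, 0.166667), P(Y > 27) = P(X ≤ 2).
  k=0: C(27,0)·0.166667^0·0.833333^27 = 0.00728
  k=1: C(27,1)·0.166667^1·0.833333^26 = 0.03931
  k=2: C(27,2)·0.166667^2·0.833333^25 = 0.10221
P(X ≤ 2) = 0.14879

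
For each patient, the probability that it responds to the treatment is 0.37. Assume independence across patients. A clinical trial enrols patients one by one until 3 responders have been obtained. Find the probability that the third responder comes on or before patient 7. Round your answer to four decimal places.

0.5134

Finishing within 7 patients ⇔ at least 3 successes in the first 7. With X ~ Binomial(7, 0.37), P(Y ≤ 7) = 1 − P(X ≤ 2).
  k=0: C(7,0)·0.37^0·0.63^7 = 0.039390
  k=1: C(7,1)·0.37^1·0.63^6 = 0.161936
  k=2: C(7,2)·0.37^2·0.63^5 = 0.285316
1 − 0.486641 = 0.513359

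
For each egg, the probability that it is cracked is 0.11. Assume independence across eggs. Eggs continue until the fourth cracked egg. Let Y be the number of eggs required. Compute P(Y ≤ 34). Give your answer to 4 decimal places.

0.5231

Finishing within 34 eggs ⇔ at least 4 successes in the first 34. With X ~ Binomial(34, 0.11), P(Y ≤ 34) = 1 − P(X ≤ 3).
  k=0: C(34,0)·0.11^0·0.89^34 = 0.019022
  k=1: C(34,1)·0.11^1·0.89^33 = 0.079936
  k=2: C(34,2)·0.11^2·0.89^32 = 0.163015
  k=3: C(34,3)·0.11^3·0.89^31 = 0.214912
1 − 0.476885 = 0.523115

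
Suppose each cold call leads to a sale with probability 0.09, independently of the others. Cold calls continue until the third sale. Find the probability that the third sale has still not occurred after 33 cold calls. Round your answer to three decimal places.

Needing more than 33 cold calls ⇔ fewer than 3 successes in the first 33. With X ~ Binomial(33, 0.09), P(Y > 33) = P(X ≤ 2).
  k=0: C(33,0)·0.09^0·0.91^33 = 0.04450
  k=1: C(33,1)·0.09^1·0.91^32 = 0.14524
  k=2: C(33,2)·0.09^2·0.91^31 = 0.22983
P(X ≤ 2) = 0.41957

0.420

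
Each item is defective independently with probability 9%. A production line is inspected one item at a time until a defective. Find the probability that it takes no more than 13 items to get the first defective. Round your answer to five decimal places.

0.70655

Y = number of items to the first success; geometric, p = 0.09.
P(Y ≤ 13) = 1 − (1−p)^13 = 1 − 0.2934527 = 0.7065473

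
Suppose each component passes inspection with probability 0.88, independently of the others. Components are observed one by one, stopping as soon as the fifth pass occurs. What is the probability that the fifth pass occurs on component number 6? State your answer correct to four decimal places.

0.3166

Y = trial on which the fifth success occurs; negative binomial, r=5, p=0.88.
P(Y=6) = C(5,4) · p^5 · (1−p)^1
= 5 · 0.52773 · 0.12 = 0.316639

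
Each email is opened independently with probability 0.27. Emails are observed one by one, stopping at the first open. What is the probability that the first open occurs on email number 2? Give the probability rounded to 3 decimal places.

Geometric (trials to first success), p = 0.27.
P(Y = 2) = (1−p)^1 · p = 0.73 · 0.27 = 0.19710

0.197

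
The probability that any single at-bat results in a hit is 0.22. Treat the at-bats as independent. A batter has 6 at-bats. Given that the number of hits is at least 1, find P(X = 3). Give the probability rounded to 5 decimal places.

0.13043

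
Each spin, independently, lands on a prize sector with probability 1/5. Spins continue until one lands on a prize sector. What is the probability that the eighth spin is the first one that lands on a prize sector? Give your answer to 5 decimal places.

Geometric (trials to first success), p = 0.20.
P(Y = 8) = (1−p)^7 · p = 0.20972 · 0.20 = 0.0419430

0.04194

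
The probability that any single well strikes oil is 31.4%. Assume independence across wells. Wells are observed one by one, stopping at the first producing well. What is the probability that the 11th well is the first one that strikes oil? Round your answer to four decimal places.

Geometric (trials to first success), p = 0.314.
P(Y = 11) = (1−p)^10 · p = 0.02308 · 0.314 = 0.007247

0.0072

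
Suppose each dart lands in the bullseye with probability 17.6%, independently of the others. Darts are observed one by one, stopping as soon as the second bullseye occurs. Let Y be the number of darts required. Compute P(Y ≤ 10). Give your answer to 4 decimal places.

Finishing within 10 darts ⇔ at least 2 successes in the first 10. With X ~ Binomial(10, 0.176), P(Y ≤ 10) = 1 − P(X ≤ 1).
  k=0: C(10,0)·0.176^0·0.824^10 = 0.144302
  k=1: C(10,1)·0.176^1·0.824^9 = 0.308218
1 − 0.452520 = 0.547480

0.5475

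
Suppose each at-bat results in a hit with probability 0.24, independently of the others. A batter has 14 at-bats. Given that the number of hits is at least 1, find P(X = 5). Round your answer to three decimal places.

0.138

X ~ Binomial(14, 0.24). Want P(X=5 | X≥1) = P(X=5) / P(X≥1).
P(X=5) = C(14,5)·0.24^5·0.76^9 = 0.13485
P(X≥1) = 1 − 0.02145 = 0.97855
Ratio = 0.13485 / 0.97855 = 0.13780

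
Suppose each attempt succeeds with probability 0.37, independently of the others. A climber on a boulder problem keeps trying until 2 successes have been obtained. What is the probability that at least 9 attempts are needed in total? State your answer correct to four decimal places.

Needing more than 8 attempts ⇔ fewer than 2 successes in the first 8. With X ~ Binomial(8, 0.37), P(Y > 8) = P(X ≤ 1).
  k=0: C(8,0)·0.37^0·0.63^8 = 0.024816
  k=1: C(8,1)·0.37^1·0.63^7 = 0.116594
P(X ≤ 1) = 0.141409

0.1414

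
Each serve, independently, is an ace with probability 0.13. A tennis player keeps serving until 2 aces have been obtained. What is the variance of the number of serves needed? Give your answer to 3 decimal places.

Y = total serves until the second success; negative binomial with r=2, p=0.13.
Var(Y) = r(1−p)/p² = 2·0.87 / 0.13² = 102.95858

102.959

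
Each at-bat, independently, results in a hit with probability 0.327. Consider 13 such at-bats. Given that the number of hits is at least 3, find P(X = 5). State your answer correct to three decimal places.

0.238

X ~ Binomial(13, 0.327). Want P(X=5 | X≥3) = P(X=5) / P(X≥3).
P(X=5) = C(13,5)·0.327^5·0.673^8 = 0.20251
P(X≥3) = 1 − 0.00581 − 0.03670 − 0.10699 = 0.85050
Ratio = 0.20251 / 0.85050 = 0.23810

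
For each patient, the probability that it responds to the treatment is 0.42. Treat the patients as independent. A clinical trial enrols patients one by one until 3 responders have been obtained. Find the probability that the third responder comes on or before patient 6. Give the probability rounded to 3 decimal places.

0.497

Finishing within 6 patients ⇔ at least 3 successes in the first 6. With X ~ Binomial(6, 0.42), P(Y ≤ 6) = 1 − P(X ≤ 2).
  k=0: C(6,0)·0.42^0·0.58^6 = 0.03807
  k=1: C(6,1)·0.42^1·0.58^5 = 0.16540
  k=2: C(6,2)·0.42^2·0.58^4 = 0.29943
1 − 0.50291 = 0.49709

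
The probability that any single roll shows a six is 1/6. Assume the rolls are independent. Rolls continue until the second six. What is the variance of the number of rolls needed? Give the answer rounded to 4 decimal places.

Y = total rolls until the second success; negative binomial with r=2, p=0.166667.
Var(Y) = r(1−p)/p² = 2·0.833333 / 0.166667² = 60.000000

60.0000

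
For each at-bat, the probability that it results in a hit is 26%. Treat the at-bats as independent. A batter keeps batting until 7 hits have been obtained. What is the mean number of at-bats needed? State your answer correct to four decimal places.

26.9231

Y = total at-bats until the seventh success; negative binomial with r=7, p=0.26.
E[Y] = r / p = 7 / 0.26 = 26.923077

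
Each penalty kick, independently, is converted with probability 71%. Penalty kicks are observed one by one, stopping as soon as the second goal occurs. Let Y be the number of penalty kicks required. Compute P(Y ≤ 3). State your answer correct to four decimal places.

Finishing within 3 penalty kicks ⇔ at least 2 successes in the first 3. With X ~ Binomial(3, 0.71), P(Y ≤ 3) = 1 − P(X ≤ 1).
  k=0: C(3,0)·0.71^0·0.29^3 = 0.024389
  k=1: C(3,1)·0.71^1·0.29^2 = 0.179133
1 − 0.203522 = 0.796478

0.7965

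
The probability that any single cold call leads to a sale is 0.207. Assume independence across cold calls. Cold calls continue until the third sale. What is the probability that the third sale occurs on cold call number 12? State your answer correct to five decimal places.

Y = trial on which the third success occurs; negative binomial, r=3, p=0.207.
P(Y=12) = C(11,2) · p^3 · (1−p)^9
= 55 · 0.0088697 · 0.12401 = 0.0604968

0.06050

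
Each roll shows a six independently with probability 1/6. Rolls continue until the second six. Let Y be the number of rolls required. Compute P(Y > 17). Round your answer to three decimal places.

0.198

Needing more than 17 rolls ⇔ fewer than 2 successes in the first 17. With X ~ Binomial(17, 0.166667), P(Y > 17) = P(X ≤ 1).
  k=0: C(17,0)·0.166667^0·0.833333^17 = 0.04507
  k=1: C(17,1)·0.166667^1·0.833333^16 = 0.15325
P(X ≤ 1) = 0.19832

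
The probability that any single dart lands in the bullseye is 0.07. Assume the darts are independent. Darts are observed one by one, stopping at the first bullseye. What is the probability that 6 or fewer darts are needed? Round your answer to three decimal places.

Y = number of darts to the first success; geometric, p = 0.07.
P(Y ≤ 6) = 1 − (1−p)^6 = 1 − 0.64699 = 0.35301

0.353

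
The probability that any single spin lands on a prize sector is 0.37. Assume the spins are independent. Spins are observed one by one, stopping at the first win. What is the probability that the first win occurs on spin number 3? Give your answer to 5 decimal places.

Geometric (trials to first success), p = 0.37.
P(Y = 3) = (1−p)^2 · p = 0.3969 · 0.37 = 0.1468530

0.14685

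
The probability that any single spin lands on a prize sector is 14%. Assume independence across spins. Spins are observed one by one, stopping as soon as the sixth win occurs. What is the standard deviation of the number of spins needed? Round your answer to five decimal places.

16.22545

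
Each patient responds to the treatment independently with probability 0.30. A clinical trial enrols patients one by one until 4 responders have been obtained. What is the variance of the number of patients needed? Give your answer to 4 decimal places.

31.1111

Y = total patients until the fourth success; negative binomial with r=4, p=0.30.
Var(Y) = r(1−p)/p² = 4·0.70 / 0.30² = 31.111111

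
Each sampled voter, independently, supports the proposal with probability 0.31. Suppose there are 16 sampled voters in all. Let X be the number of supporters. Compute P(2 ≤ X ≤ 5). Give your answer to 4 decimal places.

X ~ Binomial(16, 0.31); P(2 ≤ X ≤ 5) = Σ C(16,k) p^k (1−p)^(16−k) over k:
  k=2: C(16,2)·0.31^2·0.69^14 = 0.063943
  k=3: C(16,3)·0.31^3·0.69^13 = 0.134064
  k=4: C(16,4)·0.31^4·0.69^12 = 0.195752
  k=5: C(16,5)·0.31^5·0.69^11 = 0.211072
Total = 0.604831

0.6048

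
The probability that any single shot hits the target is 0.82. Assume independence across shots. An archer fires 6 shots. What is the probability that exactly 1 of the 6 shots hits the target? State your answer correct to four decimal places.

0.0009

X ~ Binomial(n=6, p=0.82).
P(X=1) = C(6,1) · p^1 · (1−p)^5
= 6 · 0.82 · 0.00018896 = 0.000930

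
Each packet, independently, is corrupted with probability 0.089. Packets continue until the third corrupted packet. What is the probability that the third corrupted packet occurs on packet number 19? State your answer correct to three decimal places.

0.024

Y = trial on which the third success occurs; negative binomial, r=3, p=0.089.
P(Y=19) = C(18,2) · p^3 · (1−p)^16
= 153 · 0.00070497 · 0.22506 = 0.02427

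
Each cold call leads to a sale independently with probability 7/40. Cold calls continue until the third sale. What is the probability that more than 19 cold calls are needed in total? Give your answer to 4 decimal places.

Needing more than 19 cold calls ⇔ fewer than 3 successes in the first 19. With X ~ Binomial(19, 0.175), P(Y > 19) = P(X ≤ 2).
  k=0: C(19,0)·0.175^0·0.825^19 = 0.025860
  k=1: C(19,1)·0.175^1·0.825^18 = 0.104223
  k=2: C(19,2)·0.175^2·0.825^17 = 0.198971
P(X ≤ 2) = 0.329053

0.3291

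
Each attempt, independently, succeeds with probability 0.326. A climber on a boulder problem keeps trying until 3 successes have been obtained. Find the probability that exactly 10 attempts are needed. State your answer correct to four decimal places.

0.0788

Y = trial on which the third success occurs; negative binomial, r=3, p=0.326.
P(Y=10) = C(9,2) · p^3 · (1−p)^7
= 36 · 0.034646 · 0.063186 = 0.078809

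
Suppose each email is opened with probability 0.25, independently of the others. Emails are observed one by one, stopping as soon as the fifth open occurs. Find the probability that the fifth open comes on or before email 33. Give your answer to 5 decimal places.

Finishing within 33 emails ⇔ at least 5 successes in the first 33. With X ~ Binomial(33, 0.25), P(Y ≤ 33) = 1 − P(X ≤ 4).
  k=0: C(33,0)·0.25^0·0.75^33 = 0.0000753
  k=1: C(33,1)·0.25^1·0.75^32 = 0.0008287
  k=2: C(33,2)·0.25^2·0.75^31 = 0.0044199
  k=3: C(33,3)·0.25^3·0.75^30 = 0.0152241
  k=4: C(33,4)·0.25^4·0.75^29 = 0.0380603
1 − 0.0586084 = 0.9413916

0.94139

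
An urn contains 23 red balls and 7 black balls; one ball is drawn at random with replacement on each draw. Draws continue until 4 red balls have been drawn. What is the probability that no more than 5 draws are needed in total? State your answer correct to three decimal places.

0.668

Finishing within 5 draws ⇔ at least 4 successes in the first 5. With X ~ Binomial(5, 0.766667), P(Y ≤ 5) = 1 − P(X ≤ 3).
  k=0: C(5,0)·0.766667^0·0.233333^5 = 0.00069
  k=1: C(5,1)·0.766667^1·0.233333^4 = 0.01136
  k=2: C(5,2)·0.766667^2·0.233333^3 = 0.07467
  k=3: C(5,3)·0.766667^3·0.233333^2 = 0.24534
1 − 0.33207 = 0.66793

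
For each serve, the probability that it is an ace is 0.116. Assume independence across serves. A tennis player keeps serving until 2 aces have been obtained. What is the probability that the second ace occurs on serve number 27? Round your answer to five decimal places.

0.01604

Y = trial on which the second success occurs; negative binomial, r=2, p=0.116.
P(Y=27) = C(26,1) · p^2 · (1−p)^25
= 26 · 0.013456 · 0.045847 = 0.0160397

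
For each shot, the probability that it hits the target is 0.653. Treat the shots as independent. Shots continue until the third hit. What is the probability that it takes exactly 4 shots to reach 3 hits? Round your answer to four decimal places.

Y = trial on which the third success occurs; negative binomial, r=3, p=0.653.
P(Y=4) = C(3,2) · p^3 · (1−p)^1
= 3 · 0.27845 · 0.347 = 0.289861

0.2899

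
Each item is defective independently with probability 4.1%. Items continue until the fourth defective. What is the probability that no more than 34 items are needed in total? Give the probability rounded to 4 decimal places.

0.0493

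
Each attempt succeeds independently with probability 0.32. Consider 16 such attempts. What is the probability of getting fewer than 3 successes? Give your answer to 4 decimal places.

0.0734

X ~ Binomial(16, 0.32); P(X ≤ 2) = Σ C(16,k) p^k (1−p)^(16−k) over k:
  k=0: C(16,0)·0.32^0·0.68^16 = 0.002090
  k=1: C(16,1)·0.32^1·0.68^15 = 0.015736
  k=2: C(16,2)·0.32^2·0.68^14 = 0.055540
Total = 0.073366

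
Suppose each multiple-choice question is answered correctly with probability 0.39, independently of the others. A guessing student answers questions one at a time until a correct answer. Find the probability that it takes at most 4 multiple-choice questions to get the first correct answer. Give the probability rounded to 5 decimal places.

Y = number of multiple-choice questions to the first success; geometric, p = 0.39.
P(Y ≤ 4) = 1 − (1−p)^4 = 1 − 0.1384584 = 0.8615416

0.86154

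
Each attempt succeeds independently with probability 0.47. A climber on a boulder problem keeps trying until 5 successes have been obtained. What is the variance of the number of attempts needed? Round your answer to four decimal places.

Y = total attempts until the fifth success; negative binomial with r=5, p=0.47.
Var(Y) = r(1−p)/p² = 5·0.53 / 0.47² = 11.996378

11.9964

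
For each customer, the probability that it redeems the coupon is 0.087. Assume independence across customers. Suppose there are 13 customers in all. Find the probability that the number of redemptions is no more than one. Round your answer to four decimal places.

0.6857

X ~ Binomial(13, 0.087); P(X ≤ 1) = Σ C(13,k) p^k (1−p)^(13−k) over k:
  k=0: C(13,0)·0.087^0·0.913^13 = 0.306281
  k=1: C(13,1)·0.087^1·0.913^12 = 0.379413
Total = 0.685694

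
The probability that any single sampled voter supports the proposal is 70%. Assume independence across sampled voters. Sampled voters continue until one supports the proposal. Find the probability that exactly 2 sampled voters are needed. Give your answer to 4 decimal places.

Geometric (trials to first success), p = 0.70.
P(Y = 2) = (1−p)^1 · p = 0.3 · 0.70 = 0.210000

0.2100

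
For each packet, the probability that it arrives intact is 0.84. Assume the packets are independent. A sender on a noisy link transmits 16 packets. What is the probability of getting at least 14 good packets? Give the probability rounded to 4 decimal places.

X ~ Binomial(16, 0.84); P(X ≥ 14) = Σ C(16,k) p^k (1−p)^(16−k) over k:
  k=14: C(16,14)·0.84^14·0.16^2 = 0.267505
  k=15: C(16,15)·0.84^15·0.16^1 = 0.187253
  k=16: C(16,16)·0.84^16·0.16^0 = 0.061442
Total = 0.516200

0.5162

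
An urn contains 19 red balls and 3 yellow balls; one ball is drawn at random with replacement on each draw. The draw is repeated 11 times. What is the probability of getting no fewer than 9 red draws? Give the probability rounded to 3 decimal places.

X ~ Binomial(11, 0.863636); P(X ≥ 9) = Σ C(11,k) p^k (1−p)^(11−k) over k:
  k=9: C(11,9)·0.863636^9·0.136364^2 = 0.27336
  k=10: C(11,10)·0.863636^10·0.136364^1 = 0.34626
  k=11: C(11,11)·0.863636^11·0.136364^0 = 0.19936
Total = 0.81898

0.819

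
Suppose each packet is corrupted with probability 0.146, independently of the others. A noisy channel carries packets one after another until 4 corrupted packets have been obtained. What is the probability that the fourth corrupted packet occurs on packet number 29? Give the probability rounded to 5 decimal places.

0.02879

Y = trial on which the fourth success occurs; negative binomial, r=4, p=0.146.
P(Y=29) = C(28,3) · p^4 · (1−p)^25
= 3276 · 0.00045437 · 0.01934 = 0.0287874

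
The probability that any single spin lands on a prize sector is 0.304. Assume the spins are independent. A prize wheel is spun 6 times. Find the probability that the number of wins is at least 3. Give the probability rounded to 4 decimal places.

X ~ Binomial(6, 0.304); P(X ≥ 3) = Σ C(6,k) p^k (1−p)^(6−k) over k:
  k=3: C(6,3)·0.304^3·0.696^3 = 0.189443
  k=4: C(6,4)·0.304^4·0.696^2 = 0.062059
  k=5: C(6,5)·0.304^5·0.696^1 = 0.010842
  k=6: C(6,6)·0.304^6·0.696^0 = 0.000789
Total = 0.263134

0.2631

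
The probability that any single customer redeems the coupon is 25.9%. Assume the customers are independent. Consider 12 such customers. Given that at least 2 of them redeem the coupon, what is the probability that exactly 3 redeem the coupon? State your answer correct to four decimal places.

X ~ Binomial(12, 0.259). Want P(X=3 | X≥2) = P(X=3) / P(X≥2).
P(X=3) = C(12,3)·0.259^3·0.741^9 = 0.257446
P(X≥2) = 1 − 0.027404 − 0.114943 = 0.857653
Ratio = 0.257446 / 0.857653 = 0.300175

0.3002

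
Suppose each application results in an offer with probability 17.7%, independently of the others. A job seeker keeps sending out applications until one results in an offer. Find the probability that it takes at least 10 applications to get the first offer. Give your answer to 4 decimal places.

Y = number of applications to the first success; geometric, p = 0.177.
P(Y > 9) = P(first 9 all fail) = (1−p)^9 = 0.173220

0.1732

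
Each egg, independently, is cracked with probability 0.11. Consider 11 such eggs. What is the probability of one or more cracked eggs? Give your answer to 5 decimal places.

P(at least one) = 1 − P(none) = 1 − (1 − 0.11)^11
= 1 − 0.2775173 = 0.7224827

0.72248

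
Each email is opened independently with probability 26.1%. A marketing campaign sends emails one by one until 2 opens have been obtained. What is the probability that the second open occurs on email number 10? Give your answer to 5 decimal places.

Y = trial on which the second success occurs; negative binomial, r=2, p=0.261.
P(Y=10) = C(9,1) · p^2 · (1−p)^8
= 9 · 0.068121 · 0.088952 = 0.0545355

0.05454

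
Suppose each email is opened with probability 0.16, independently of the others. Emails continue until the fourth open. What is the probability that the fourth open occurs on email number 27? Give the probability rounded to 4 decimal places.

Y = trial on which the fourth success occurs; negative binomial, r=4, p=0.16.
P(Y=27) = C(26,3) · p^4 · (1−p)^23
= 2600 · 0.00065536 · 0.018131 = 0.030894

0.0309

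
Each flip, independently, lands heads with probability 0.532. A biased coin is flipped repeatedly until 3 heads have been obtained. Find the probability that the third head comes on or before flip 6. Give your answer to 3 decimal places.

0.714

Finishing within 6 flips ⇔ at least 3 successes in the first 6. With X ~ Binomial(6, 0.532), P(Y ≤ 6) = 1 − P(X ≤ 2).
  k=0: C(6,0)·0.532^0·0.468^6 = 0.01051
  k=1: C(6,1)·0.532^1·0.468^5 = 0.07166
  k=2: C(6,2)·0.532^2·0.468^4 = 0.20366
1 − 0.28583 = 0.71417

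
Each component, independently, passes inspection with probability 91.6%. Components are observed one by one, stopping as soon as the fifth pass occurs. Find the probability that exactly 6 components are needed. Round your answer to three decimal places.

Y = trial on which the fifth success occurs; negative binomial, r=5, p=0.916.
P(Y=6) = C(5,4) · p^5 · (1−p)^1
= 5 · 0.64488 · 0.084 = 0.27085

0.271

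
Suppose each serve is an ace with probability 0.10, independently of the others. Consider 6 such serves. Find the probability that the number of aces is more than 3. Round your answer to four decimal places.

X ~ Binomial(6, 0.10); P(X ≥ 4) = Σ C(6,k) p^k (1−p)^(6−k) over k:
  k=4: C(6,4)·0.10^4·0.90^2 = 0.001215
  k=5: C(6,5)·0.10^5·0.90^1 = 0.000054
  k=6: C(6,6)·0.10^6·0.90^0 = 0.000001
Total = 0.001270

0.0013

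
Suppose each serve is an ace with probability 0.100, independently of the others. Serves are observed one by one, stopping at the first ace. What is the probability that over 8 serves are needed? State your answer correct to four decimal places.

0.4305

Y = number of serves to the first success; geometric, p = 0.10.
P(Y > 8) = P(first 8 all fail) = (1−p)^8 = 0.430467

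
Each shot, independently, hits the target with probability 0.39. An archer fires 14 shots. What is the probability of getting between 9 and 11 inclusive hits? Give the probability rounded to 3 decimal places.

0.049

X ~ Binomial(14, 0.39); P(9 ≤ X ≤ 11) = Σ C(14,k) p^k (1−p)^(14−k) over k:
  k=9: C(14,9)·0.39^9·0.61^5 = 0.03529
  k=10: C(14,10)·0.39^10·0.61^4 = 0.01128
  k=11: C(14,11)·0.39^11·0.61^3 = 0.00262
Total = 0.04920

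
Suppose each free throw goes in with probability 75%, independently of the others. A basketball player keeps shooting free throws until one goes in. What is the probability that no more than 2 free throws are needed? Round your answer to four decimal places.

0.9375

Y = number of free throws to the first success; geometric, p = 0.75.
P(Y ≤ 2) = 1 − (1−p)^2 = 1 − 0.062500 = 0.937500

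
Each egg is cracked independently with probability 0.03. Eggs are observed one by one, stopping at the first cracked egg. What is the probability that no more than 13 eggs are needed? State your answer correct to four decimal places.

0.3270

Y = number of eggs to the first success; geometric, p = 0.03.
P(Y ≤ 13) = 1 − (1−p)^13 = 1 − 0.673027 = 0.326973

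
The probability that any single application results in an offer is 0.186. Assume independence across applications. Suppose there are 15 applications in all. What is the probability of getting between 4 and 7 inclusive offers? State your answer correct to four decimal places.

0.2973

X ~ Binomial(15, 0.186); P(4 ≤ X ≤ 7) = Σ C(15,k) p^k (1−p)^(15−k) over k:
  k=4: C(15,4)·0.186^4·0.814^11 = 0.169845
  k=5: C(15,5)·0.186^5·0.814^10 = 0.085382
  k=6: C(15,6)·0.186^6·0.814^9 = 0.032516
  k=7: C(15,7)·0.186^7·0.814^8 = 0.009553
Total = 0.297296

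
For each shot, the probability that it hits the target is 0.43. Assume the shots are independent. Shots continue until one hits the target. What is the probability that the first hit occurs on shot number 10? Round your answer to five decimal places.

0.00273

Geometric (trials to first success), p = 0.43.
P(Y = 10) = (1−p)^9 · p = 0.0063515 · 0.43 = 0.0027311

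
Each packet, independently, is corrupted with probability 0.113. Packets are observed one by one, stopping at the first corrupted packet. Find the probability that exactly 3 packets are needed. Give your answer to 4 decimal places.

0.0889

Geometric (trials to first success), p = 0.113.
P(Y = 3) = (1−p)^2 · p = 0.78677 · 0.113 = 0.088905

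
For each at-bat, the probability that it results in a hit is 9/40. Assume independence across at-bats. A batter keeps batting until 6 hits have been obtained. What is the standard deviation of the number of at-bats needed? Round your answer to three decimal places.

9.584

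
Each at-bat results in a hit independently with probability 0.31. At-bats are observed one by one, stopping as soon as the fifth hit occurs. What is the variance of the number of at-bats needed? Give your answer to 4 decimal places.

35.9001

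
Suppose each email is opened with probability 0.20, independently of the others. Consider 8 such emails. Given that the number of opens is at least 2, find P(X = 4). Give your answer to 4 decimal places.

0.0924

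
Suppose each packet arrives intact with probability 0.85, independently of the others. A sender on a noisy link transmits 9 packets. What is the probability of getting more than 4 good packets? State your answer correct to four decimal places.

X ~ Binomial(9, 0.85); P(X ≥ 5) = Σ C(9,k) p^k (1−p)^(9−k) over k:
  k=5: C(9,5)·0.85^5·0.15^4 = 0.028303
  k=6: C(9,6)·0.85^6·0.15^3 = 0.106922
  k=7: C(9,7)·0.85^7·0.15^2 = 0.259667
  k=8: C(9,8)·0.85^8·0.15^1 = 0.367862
  k=9: C(9,9)·0.85^9·0.15^0 = 0.231617
Total = 0.994371

0.9944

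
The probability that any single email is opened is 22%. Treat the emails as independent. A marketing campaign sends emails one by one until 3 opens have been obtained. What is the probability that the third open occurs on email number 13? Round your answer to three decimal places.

Y = trial on which the third success occurs; negative binomial, r=3, p=0.22.
P(Y=13) = C(12,2) · p^3 · (1−p)^10
= 66 · 0.010648 · 0.083358 = 0.05858

0.059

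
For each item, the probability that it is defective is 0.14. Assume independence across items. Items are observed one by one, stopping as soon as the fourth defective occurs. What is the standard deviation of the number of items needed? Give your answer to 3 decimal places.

13.248

Y = total items until the fourth success; negative binomial with r=4, p=0.14.
SD(Y) = √[r(1−p)/p²] = √(175.51020) = 13.24803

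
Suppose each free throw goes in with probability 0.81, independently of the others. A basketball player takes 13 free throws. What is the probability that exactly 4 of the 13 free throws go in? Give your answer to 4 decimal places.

0.0001

X ~ Binomial(n=13, p=0.81).
P(X=4) = C(13,4) · p^4 · (1−p)^9
= 715 · 0.43047 · 3.2269e-07 = 0.000099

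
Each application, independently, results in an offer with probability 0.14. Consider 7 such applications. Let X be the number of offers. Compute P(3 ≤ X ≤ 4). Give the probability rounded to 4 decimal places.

X ~ Binomial(7, 0.14); P(3 ≤ X ≤ 4) = Σ C(7,k) p^k (1−p)^(7−k) over k:
  k=3: C(7,3)·0.14^3·0.86^4 = 0.052535
  k=4: C(7,4)·0.14^4·0.86^3 = 0.008552
Total = 0.061087

0.0611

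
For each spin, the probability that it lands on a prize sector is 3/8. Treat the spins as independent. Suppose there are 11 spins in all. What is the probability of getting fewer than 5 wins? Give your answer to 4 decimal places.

X ~ Binomial(11, 0.375); P(X ≤ 4) = Σ C(11,k) p^k (1−p)^(11−k) over k:
  k=0: C(11,0)·0.375^0·0.625^11 = 0.005684
  k=1: C(11,1)·0.375^1·0.625^10 = 0.037517
  k=2: C(11,2)·0.375^2·0.625^9 = 0.112550
  k=3: C(11,3)·0.375^3·0.625^8 = 0.202590
  k=4: C(11,4)·0.375^4·0.625^7 = 0.243108
Total = 0.601449

0.6014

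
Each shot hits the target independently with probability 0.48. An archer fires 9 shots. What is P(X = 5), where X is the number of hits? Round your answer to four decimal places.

0.2347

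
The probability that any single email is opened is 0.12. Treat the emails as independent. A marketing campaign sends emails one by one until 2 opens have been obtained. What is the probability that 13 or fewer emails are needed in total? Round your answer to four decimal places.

0.4738

Finishing within 13 emails ⇔ at least 2 successes in the first 13. With X ~ Binomial(13, 0.12), P(Y ≤ 13) = 1 − P(X ≤ 1).
  k=0: C(13,0)·0.12^0·0.88^13 = 0.189791
  k=1: C(13,1)·0.12^1·0.88^12 = 0.336447
1 − 0.526238 = 0.473762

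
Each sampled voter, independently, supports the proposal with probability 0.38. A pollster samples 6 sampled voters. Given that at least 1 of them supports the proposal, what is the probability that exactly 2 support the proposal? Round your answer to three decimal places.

0.339

X ~ Binomial(6, 0.38). Want P(X=2 | X≥1) = P(X=2) / P(X≥1).
P(X=2) = C(6,2)·0.38^2·0.62^4 = 0.32006
P(X≥1) = 1 − 0.05680 = 0.94320
Ratio = 0.32006 / 0.94320 = 0.33933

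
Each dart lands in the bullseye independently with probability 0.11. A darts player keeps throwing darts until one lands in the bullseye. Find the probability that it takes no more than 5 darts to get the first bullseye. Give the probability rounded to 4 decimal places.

Y = number of darts to the first success; geometric, p = 0.11.
P(Y ≤ 5) = 1 − (1−p)^5 = 1 − 0.558406 = 0.441594

0.4416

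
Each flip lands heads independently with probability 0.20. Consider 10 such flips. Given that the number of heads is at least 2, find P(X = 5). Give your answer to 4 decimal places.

X ~ Binomial(10, 0.20). Want P(X=5 | X≥2) = P(X=5) / P(X≥2).
P(X=5) = C(10,5)·0.20^5·0.80^5 = 0.026424
P(X≥2) = 1 − 0.107374 − 0.268435 = 0.624190
Ratio = 0.026424 / 0.624190 = 0.042333

0.0423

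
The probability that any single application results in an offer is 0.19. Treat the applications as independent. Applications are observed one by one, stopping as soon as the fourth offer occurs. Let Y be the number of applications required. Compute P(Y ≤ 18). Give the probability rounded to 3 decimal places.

Finishing within 18 applications ⇔ at least 4 successes in the first 18. With X ~ Binomial(18, 0.19), P(Y ≤ 18) = 1 − P(X ≤ 3).
  k=0: C(18,0)·0.19^0·0.81^18 = 0.02253
  k=1: C(18,1)·0.19^1·0.81^17 = 0.09512
  k=2: C(18,2)·0.19^2·0.81^16 = 0.18965
  k=3: C(18,3)·0.19^3·0.81^15 = 0.23726
1 − 0.54456 = 0.45544

0.455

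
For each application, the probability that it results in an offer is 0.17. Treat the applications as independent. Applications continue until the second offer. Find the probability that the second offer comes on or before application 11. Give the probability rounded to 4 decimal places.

Finishing within 11 applications ⇔ at least 2 successes in the first 11. With X ~ Binomial(11, 0.17), P(Y ≤ 11) = 1 − P(X ≤ 1).
  k=0: C(11,0)·0.17^0·0.83^11 = 0.128783
  k=1: C(11,1)·0.17^1·0.83^10 = 0.290150
1 − 0.418933 = 0.581067

0.5811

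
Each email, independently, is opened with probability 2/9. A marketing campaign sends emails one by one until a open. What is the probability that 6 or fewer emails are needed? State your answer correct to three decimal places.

0.779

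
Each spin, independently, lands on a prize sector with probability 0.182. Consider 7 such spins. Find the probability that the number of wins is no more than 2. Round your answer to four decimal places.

X ~ Binomial(7, 0.182); P(X ≤ 2) = Σ C(7,k) p^k (1−p)^(7−k) over k:
  k=0: C(7,0)·0.182^0·0.818^7 = 0.245060
  k=1: C(7,1)·0.182^1·0.818^6 = 0.381671
  k=2: C(7,2)·0.182^2·0.818^5 = 0.254758
Total = 0.881490

0.8815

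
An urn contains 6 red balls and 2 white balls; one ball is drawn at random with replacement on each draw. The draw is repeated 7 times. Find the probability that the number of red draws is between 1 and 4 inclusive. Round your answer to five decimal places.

0.24353

X ~ Binomial(7, 0.75); P(1 ≤ X ≤ 4) = Σ C(7,k) p^k (1−p)^(7−k) over k:
  k=1: C(7,1)·0.75^1·0.25^6 = 0.0012817
  k=2: C(7,2)·0.75^2·0.25^5 = 0.0115356
  k=3: C(7,3)·0.75^3·0.25^4 = 0.0576782
  k=4: C(7,4)·0.75^4·0.25^3 = 0.1730347
Total = 0.2435303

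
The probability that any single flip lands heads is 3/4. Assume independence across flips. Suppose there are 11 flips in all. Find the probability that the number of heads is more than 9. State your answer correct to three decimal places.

0.197

X ~ Binomial(11, 0.75); P(X ≥ 10) = Σ C(11,k) p^k (1−p)^(11−k) over k:
  k=10: C(11,10)·0.75^10·0.25^1 = 0.15486
  k=11: C(11,11)·0.75^11·0.25^0 = 0.04224
Total = 0.19710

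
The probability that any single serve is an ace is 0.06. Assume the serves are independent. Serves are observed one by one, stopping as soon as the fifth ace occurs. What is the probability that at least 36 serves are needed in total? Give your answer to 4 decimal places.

Needing more than 35 serves ⇔ fewer than 5 successes in the first 35. With X ~ Binomial(35, 0.06), P(Y > 35) = P(X ≤ 4).
  k=0: C(35,0)·0.06^0·0.94^35 = 0.114677
  k=1: C(35,1)·0.06^1·0.94^34 = 0.256192
  k=2: C(35,2)·0.06^2·0.94^33 = 0.277996
  k=3: C(35,3)·0.06^3·0.94^32 = 0.195189
  k=4: C(35,4)·0.06^4·0.94^31 = 0.099671
P(X ≤ 4) = 0.943725

0.9437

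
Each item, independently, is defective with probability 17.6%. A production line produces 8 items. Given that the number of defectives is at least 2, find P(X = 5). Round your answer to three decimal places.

X ~ Binomial(8, 0.176). Want P(X=5 | X≥2) = P(X=5) / P(X≥2).
P(X=5) = C(8,5)·0.176^5·0.824^3 = 0.00529
P(X≥2) = 1 − 0.21253 − 0.36316 = 0.42432
Ratio = 0.00529 / 0.42432 = 0.01247

0.012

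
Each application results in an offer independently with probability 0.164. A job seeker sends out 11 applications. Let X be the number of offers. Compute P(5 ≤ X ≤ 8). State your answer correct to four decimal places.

X ~ Binomial(11, 0.164); P(5 ≤ X ≤ 8) = Σ C(11,k) p^k (1−p)^(11−k) over k:
  k=5: C(11,5)·0.164^5·0.836^6 = 0.018711
  k=6: C(11,6)·0.164^6·0.836^5 = 0.003671
  k=7: C(11,7)·0.164^7·0.836^4 = 0.000514
  k=8: C(11,8)·0.164^8·0.836^3 = 0.000050
Total = 0.022946

0.0229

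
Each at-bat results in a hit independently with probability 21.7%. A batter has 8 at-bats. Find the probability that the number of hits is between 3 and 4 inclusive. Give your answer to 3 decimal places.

X ~ Binomial(8, 0.217); P(3 ≤ X ≤ 4) = Σ C(8,k) p^k (1−p)^(8−k) over k:
  k=3: C(8,3)·0.217^3·0.783^5 = 0.16841
  k=4: C(8,4)·0.217^4·0.783^4 = 0.05834
Total = 0.22676

0.227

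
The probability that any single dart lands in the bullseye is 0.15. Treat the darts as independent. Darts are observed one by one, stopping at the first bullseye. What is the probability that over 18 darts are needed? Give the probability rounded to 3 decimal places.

0.054

Y = number of darts to the first success; geometric, p = 0.15.
P(Y > 18) = P(first 18 all fail) = (1−p)^18 = 0.05365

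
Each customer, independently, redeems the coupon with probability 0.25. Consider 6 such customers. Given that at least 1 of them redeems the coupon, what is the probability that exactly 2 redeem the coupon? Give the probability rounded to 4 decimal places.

X ~ Binomial(6, 0.25). Want P(X=2 | X≥1) = P(X=2) / P(X≥1).
P(X=2) = C(6,2)·0.25^2·0.75^4 = 0.296631
P(X≥1) = 1 − 0.177979 = 0.822021
Ratio = 0.296631 / 0.822021 = 0.360855

0.3609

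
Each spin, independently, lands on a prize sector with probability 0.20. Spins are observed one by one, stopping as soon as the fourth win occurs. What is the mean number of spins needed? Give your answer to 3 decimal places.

20.000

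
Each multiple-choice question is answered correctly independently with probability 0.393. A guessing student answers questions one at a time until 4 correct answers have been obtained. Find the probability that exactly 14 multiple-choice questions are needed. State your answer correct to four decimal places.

0.0463

Y = trial on which the fourth success occurs; negative binomial, r=4, p=0.393.
P(Y=14) = C(13,3) · p^4 · (1−p)^10
= 286 · 0.023854 · 0.0067903 = 0.046326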